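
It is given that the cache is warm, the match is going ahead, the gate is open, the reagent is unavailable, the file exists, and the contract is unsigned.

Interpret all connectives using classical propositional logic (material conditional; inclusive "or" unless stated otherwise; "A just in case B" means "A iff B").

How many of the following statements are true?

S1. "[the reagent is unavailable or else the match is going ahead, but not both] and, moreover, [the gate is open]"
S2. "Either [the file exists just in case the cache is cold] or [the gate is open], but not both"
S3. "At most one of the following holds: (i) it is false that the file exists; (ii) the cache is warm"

2

Let S = "the reagent is available" (False), Q = "the match is cancelled" (False), R = "the gate is open" (True), U = "the file exists" (True), P = "the cache is warm" (True).

S1: Parsed as (not S xor not Q) and R

not S = not False = True
not Q = not False = True
not S xor not Q = True xor True = False
(not S xor not Q) and R = False and True = False
Thus S1 is false.

S2: Parsed as (U iff not P) xor R

not P = not True = False
U iff not P = True iff False = False
(U iff not P) xor R = False xor True = True
Thus S2 is true.

S3: This is not U nand P.

not U = not True = False
not U nand P = False nand True = True
Hence S3 is true.

True statements: 2.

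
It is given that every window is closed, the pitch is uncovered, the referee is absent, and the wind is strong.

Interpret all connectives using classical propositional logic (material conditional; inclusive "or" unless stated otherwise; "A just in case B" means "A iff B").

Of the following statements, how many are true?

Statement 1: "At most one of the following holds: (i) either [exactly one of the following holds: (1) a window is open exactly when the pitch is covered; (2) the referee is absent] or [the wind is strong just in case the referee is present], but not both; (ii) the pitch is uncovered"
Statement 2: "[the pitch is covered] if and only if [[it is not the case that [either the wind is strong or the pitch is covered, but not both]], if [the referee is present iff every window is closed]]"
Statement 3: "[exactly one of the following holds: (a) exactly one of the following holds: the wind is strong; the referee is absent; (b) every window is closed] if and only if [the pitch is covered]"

1

Let P = "a window is open" (F), Q = "the pitch is covered" (F), R = "the referee is present" (F), S = "the wind is strong" (T).

Statement 1: In symbols: (((P <-> Q) xor ~R) xor (S <-> R)) nand ~Q

P <-> Q = F <-> F = T
~R = ~F = T
(P <-> Q) xor ~R = T xor T = F
S <-> R = T <-> F = F
((P <-> Q) xor ~R) xor (S <-> R) = F xor F = F
~Q = ~F = T
(((P <-> Q) xor ~R) xor (S <-> R)) nand ~Q = F nand T = T
Thus Statement 1 is true.

Statement 2: Formalization: Q <-> ((R <-> ~P) -> ~(S xor Q))

~P = ~F = T
R <-> ~P = F <-> T = F
S xor Q = T xor F = T
~(S xor Q) = ~T = F
(R <-> ~P) -> ~(S xor Q) = F -> F = T
Q <-> ((R <-> ~P) -> ~(S xor Q)) = F <-> T = F
So Statement 2 is false.

Statement 3: Parsed as ((S xor ~R) xor ~P) <-> Q

~R = ~F = T
S xor ~R = T xor T = F
~P = ~F = T
(S xor ~R) xor ~P = F xor T = T
((S xor ~R) xor ~P) <-> Q = T <-> F = F
Hence Statement 3 is false.

1 of the 3 statements is true.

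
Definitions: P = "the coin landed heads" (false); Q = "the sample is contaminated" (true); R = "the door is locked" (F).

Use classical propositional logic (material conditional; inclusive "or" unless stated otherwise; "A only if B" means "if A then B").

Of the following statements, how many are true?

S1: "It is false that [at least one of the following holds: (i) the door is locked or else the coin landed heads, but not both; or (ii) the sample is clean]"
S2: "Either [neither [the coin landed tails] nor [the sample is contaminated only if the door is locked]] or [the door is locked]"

S1: In symbols: ¬((R ⊕ P) ∨ ¬Q)

R ⊕ P = F ⊕ F = F
¬Q = ¬T = F
(R ⊕ P) ∨ ¬Q = F ∨ F = F
¬((R ⊕ P) ∨ ¬Q) = ¬F = T
Thus S1 is true.

S2: This is (¬P ↓ (Q → R)) ∨ R.

¬P = ¬F = T
Q → R = T → F = F
¬P ↓ (Q → R) = T ↓ F = F
(¬P ↓ (Q → R)) ∨ R = F ∨ F = F
Thus S2 is false.

True statements: 1.

1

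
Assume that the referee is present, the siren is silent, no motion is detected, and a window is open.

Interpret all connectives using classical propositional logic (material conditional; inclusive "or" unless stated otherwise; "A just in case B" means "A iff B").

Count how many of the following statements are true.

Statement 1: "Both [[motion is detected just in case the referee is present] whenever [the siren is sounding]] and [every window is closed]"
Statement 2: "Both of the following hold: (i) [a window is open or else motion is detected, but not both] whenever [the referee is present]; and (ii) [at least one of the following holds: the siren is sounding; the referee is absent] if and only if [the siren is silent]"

0

Let Q = "the siren is sounding" (F), R = "motion is detected" (F), P = "the referee is present" (T), S = "a window is open" (T).

Statement 1: Formalization: (Q -> (R <-> P)) & ~S

R <-> P = F <-> T = F
Q -> (R <-> P) = F -> F = T
~S = ~T = F
(Q -> (R <-> P)) & ~S = T & F = F
Thus Statement 1 is false.

Statement 2: In symbols: (P -> (S xor R)) & ((Q | ~P) <-> ~Q)

S xor R = T xor F = T
P -> (S xor R) = T -> T = T
~P = ~T = F
Q | ~P = F | F = F
~Q = ~F = T
(Q | ~P) <-> ~Q = F <-> T = F
(P -> (S xor R)) & ((Q | ~P) <-> ~Q) = T & F = F
Thus Statement 2 is false.

True statements: 0 (none).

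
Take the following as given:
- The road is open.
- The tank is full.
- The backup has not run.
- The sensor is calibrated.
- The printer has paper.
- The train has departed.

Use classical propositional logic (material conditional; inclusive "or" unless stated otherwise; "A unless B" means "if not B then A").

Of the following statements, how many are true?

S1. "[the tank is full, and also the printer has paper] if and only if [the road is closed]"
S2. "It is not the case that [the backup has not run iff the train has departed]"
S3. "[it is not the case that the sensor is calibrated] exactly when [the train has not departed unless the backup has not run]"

Let V = "the tank is full" (T), G = "the printer has paper" (T), S = "the road is closed" (F), R = "the backup has run" (F), M = "the train has departed" (T), P = "the sensor is calibrated" (T).

S1: Parsed as (V ∧ G) ↔ S

V ∧ G = T ∧ T = T
(V ∧ G) ↔ S = T ↔ F = F
So S1 is false.

S2: Formalization: ¬(¬R ↔ M)

¬R = ¬F = T
¬R ↔ M = T ↔ T = T
¬(¬R ↔ M) = ¬T = F
Hence S2 is false.

S3: Parsed as ¬P ↔ (¬M ∨ ¬R)

¬P = ¬T = F
¬M = ¬T = F
¬R = ¬F = T
¬M ∨ ¬R = F ∨ T = T
¬P ↔ (¬M ∨ ¬R) = F ↔ T = F
Thus S3 is false.

0 of the 3 statements are true (none).

0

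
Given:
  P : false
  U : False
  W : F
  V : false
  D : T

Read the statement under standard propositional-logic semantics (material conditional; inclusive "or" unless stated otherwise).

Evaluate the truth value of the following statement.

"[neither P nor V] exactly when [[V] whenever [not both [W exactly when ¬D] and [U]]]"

Values: P=False, V=False, W=False, D=True, U=False.
Formalization: (P nor V) iff (((W iff not D) nand U) -> V)

P nor V = False nor False = True
not D = not True = False
W iff not D = False iff False = True
(W iff not D) nand U = True nand False = True
((W iff not D) nand U) -> V = True -> False = False
(P nor V) iff (((W iff not D) nand U) -> V) = True iff False = False

false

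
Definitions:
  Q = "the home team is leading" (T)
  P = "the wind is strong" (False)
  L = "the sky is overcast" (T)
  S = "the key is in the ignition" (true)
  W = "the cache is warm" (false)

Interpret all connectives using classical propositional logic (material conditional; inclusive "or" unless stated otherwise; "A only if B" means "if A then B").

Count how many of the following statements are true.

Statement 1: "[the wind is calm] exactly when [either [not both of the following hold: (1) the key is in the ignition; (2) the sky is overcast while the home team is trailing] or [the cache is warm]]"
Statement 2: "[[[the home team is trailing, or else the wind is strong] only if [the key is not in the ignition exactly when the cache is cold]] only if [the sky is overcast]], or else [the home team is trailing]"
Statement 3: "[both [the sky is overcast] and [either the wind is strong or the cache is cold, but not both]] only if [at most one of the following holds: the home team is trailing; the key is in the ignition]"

3

Statement 1: Parsed as not P iff ((S nand (L and not Q)) or W)

not P = not False = True
not Q = not True = False
L and not Q = True and False = False
S nand (L and not Q) = True nand False = True
(S nand (L and not Q)) or W = True or False = True
not P iff ((S nand (L and not Q)) or W) = True iff True = True
Hence Statement 1 is true.

Statement 2: This is (((not Q or P) -> (not S iff not W)) -> L) or not Q.

not Q = not True = False
not Q or P = False or False = False
not S = not True = False
not W = not False = True
not S iff not W = False iff True = False
(not Q or P) -> (not S iff not W) = False -> False = True
((not Q or P) -> (not S iff not W)) -> L = True -> True = True
not Q = not True = False
(((not Q or P) -> (not S iff not W)) -> L) or not Q = True or False = True
Thus Statement 2 is true.

Statement 3: Formalization: (L and (P xor not W)) -> (not Q nand S)

not W = not False = True
P xor not W = False xor True = True
L and (P xor not W) = True and True = True
not Q = not True = False
not Q nand S = False nand True = True
(L and (P xor not W)) -> (not Q nand S) = True -> True = True
Thus Statement 3 is true.

True statements: 3.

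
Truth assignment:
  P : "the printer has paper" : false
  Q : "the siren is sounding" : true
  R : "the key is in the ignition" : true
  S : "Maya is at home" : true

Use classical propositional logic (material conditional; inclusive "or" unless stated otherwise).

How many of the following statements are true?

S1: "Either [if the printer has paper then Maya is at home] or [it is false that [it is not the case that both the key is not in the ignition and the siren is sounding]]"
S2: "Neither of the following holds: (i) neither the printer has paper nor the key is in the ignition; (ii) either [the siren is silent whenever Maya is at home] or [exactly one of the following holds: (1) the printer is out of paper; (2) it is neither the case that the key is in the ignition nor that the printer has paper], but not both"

1

S1: In symbols: (P -> S) or not (not R nand Q)

P -> S = False -> True = True
not R = not True = False
not R nand Q = False nand True = True
not (not R nand Q) = not True = False
(P -> S) or not (not R nand Q) = True or False = True
Hence S1 is true.

S2: In symbols: (P nor R) nor ((S -> not Q) xor (not P xor (R nor P)))

P nor R = False nor True = False
not Q = not True = False
S -> not Q = True -> False = False
not P = not False = True
R nor P = True nor False = False
not P xor (R nor P) = True xor False = True
(S -> not Q) xor (not P xor (R nor P)) = False xor True = True
(P nor R) nor ((S -> not Q) xor (not P xor (R nor P))) = False nor True = False
Thus S2 is false.

1 of the 2 statements is true.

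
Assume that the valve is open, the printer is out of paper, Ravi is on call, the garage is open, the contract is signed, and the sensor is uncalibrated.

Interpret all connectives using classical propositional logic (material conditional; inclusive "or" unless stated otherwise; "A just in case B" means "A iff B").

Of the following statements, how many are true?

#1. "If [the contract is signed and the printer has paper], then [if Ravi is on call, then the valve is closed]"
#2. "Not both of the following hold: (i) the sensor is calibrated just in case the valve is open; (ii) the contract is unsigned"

2

Let U = "the contract is signed" (True), Q = "the printer has paper" (False), R = "Ravi is on call" (True), P = "the valve is open" (True), V = "the sensor is calibrated" (False).

#1: Formalization: (U and Q) -> (R -> not P)

U and Q = True and False = False
not P = not True = False
R -> not P = True -> False = False
(U and Q) -> (R -> not P) = False -> False = True
So #1 is true.

#2: In symbols: (V iff P) nand not U

V iff P = False iff True = False
not U = not True = False
(V iff P) nand not U = False nand False = True
So #2 is true.

Count: 2.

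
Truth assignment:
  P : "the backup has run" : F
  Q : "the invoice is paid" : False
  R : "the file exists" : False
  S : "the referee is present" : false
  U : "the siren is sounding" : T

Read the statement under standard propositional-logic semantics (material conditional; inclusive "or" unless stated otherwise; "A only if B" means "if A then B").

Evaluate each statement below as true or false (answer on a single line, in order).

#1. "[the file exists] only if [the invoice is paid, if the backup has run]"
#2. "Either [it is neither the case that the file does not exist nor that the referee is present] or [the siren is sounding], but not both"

#1 T; #2 T

#1: This is R -> (P -> Q).

P -> Q = False -> False = True
R -> (P -> Q) = False -> True = True
So #1 is true.

#2: In symbols: (not R nor S) xor U

not R = not False = True
not R nor S = True nor False = False
(not R nor S) xor U = False xor True = True
Thus #2 is true.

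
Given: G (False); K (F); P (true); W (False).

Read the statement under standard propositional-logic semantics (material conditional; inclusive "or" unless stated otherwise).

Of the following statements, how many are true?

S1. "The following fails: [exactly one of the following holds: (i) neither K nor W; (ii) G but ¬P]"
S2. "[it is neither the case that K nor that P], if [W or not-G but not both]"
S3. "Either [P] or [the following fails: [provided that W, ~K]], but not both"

S1: This is ~((K nor W) xor (G & ~P)).

K nor W = F nor F = T
~P = ~T = F
G & ~P = F & F = F
(K nor W) xor (G & ~P) = T xor F = T
~((K nor W) xor (G & ~P)) = ~T = F
Hence S1 is false.

S2: Parsed as (W xor ~G) -> (K nor P)

~G = ~F = T
W xor ~G = F xor T = T
K nor P = F nor T = F
(W xor ~G) -> (K nor P) = T -> F = F
Thus S2 is false.

S3: Formalization: P xor ~(W -> ~K)

~K = ~F = T
W -> ~K = F -> T = T
~(W -> ~K) = ~T = F
P xor ~(W -> ~K) = T xor F = T
Thus S3 is true.

True statements: 1 (S3).

1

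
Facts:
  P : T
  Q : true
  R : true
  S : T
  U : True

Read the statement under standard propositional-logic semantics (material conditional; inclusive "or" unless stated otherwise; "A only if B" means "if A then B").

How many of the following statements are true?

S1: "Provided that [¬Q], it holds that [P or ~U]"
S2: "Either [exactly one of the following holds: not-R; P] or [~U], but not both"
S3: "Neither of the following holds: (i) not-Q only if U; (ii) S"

S1: Parsed as not Q -> (P or not U)

not Q = not True = False
not U = not True = False
P or not U = True or False = True
not Q -> (P or not U) = False -> True = True
Thus S1 is true.

S2: This is (not R xor P) xor not U.

not R = not True = False
not R xor P = False xor True = True
not U = not True = False
(not R xor P) xor not U = True xor False = True
So S2 is true.

S3: This is (not Q -> U) nor S.

not Q = not True = False
not Q -> U = False -> True = True
(not Q -> U) nor S = True nor True = False
Hence S3 is false.

Count: 2.

2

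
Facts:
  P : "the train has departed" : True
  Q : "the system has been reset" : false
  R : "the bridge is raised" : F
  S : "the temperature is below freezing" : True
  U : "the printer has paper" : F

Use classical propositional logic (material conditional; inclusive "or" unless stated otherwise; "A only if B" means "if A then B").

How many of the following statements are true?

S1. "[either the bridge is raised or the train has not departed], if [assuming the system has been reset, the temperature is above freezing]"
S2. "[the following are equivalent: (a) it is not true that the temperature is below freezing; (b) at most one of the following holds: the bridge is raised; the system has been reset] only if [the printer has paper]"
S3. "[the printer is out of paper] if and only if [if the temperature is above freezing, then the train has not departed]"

S1: This is (Q -> not S) -> (R or not P).

not S = not True = False
Q -> not S = False -> False = True
not P = not True = False
R or not P = False or False = False
(Q -> not S) -> (R or not P) = True -> False = False
So S1 is false.

S2: This is (not S iff (R nand Q)) -> U.

not S = not True = False
R nand Q = False nand False = True
not S iff (R nand Q) = False iff True = False
(not S iff (R nand Q)) -> U = False -> False = True
So S2 is true.

S3: This is not U iff (not S -> not P).

not U = not False = True
not S = not True = False
not P = not True = False
not S -> not P = False -> False = True
not U iff (not S -> not P) = True iff True = True
So S3 is true.

True statements: 2 (S2, S3).

2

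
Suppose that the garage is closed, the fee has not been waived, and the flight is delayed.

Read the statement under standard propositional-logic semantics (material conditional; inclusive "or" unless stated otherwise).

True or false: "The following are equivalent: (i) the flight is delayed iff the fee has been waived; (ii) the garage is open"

Let R = "the flight is delayed" (T), Q = "the fee has been waived" (F), P = "the garage is closed" (T).
This is (R <-> Q) <-> ~P.

R <-> Q = T <-> F = F
~P = ~T = F
(R <-> Q) <-> ~P = F <-> F = T

True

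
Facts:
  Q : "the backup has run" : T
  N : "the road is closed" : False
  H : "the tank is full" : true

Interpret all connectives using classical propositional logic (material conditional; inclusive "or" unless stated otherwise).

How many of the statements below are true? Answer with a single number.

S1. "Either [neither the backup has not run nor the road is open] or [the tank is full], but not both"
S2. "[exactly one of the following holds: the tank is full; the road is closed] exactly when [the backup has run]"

2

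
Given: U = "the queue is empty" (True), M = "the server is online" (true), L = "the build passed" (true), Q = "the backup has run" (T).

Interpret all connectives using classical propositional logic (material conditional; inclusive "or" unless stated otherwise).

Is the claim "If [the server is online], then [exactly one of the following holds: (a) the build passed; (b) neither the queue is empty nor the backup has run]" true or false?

Values: M=True, L=True, U=True, Q=True.
In symbols: M -> (L xor (U nor Q))

U nor Q = True nor True = False
L xor (U nor Q) = True xor False = True
M -> (L xor (U nor Q)) = True -> True = True

true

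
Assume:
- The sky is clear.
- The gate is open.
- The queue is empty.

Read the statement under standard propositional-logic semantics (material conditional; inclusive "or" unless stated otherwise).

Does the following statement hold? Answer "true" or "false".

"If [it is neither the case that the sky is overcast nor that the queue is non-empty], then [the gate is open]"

Let P = "the sky is overcast" (F), R = "the queue is empty" (T), Q = "the gate is open" (T).
Formalization: (P ↓ ¬R) → Q

¬R = ¬T = F
P ↓ ¬R = F ↓ F = T
(P ↓ ¬R) → Q = T → T = T

The statement is true.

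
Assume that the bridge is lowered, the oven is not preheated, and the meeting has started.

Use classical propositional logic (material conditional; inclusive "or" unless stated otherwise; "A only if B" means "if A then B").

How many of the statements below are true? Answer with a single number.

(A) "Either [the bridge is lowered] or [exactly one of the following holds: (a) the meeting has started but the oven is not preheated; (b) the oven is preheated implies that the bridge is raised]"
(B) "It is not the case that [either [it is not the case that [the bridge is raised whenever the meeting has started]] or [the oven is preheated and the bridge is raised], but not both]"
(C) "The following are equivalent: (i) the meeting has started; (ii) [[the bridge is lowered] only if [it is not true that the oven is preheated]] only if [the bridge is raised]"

1

Let P = "the bridge is raised" (False), R = "the meeting has started" (True), Q = "the oven is preheated" (False).

(A): Parsed as not P or ((R and not Q) xor (Q -> P))

not P = not False = True
not Q = not False = True
R and not Q = True and True = True
Q -> P = False -> False = True
(R and not Q) xor (Q -> P) = True xor True = False
not P or ((R and not Q) xor (Q -> P)) = True or False = True
Thus (A) is true.

(B): In symbols: not (not (R -> P) xor (Q and P))

R -> P = True -> False = False
not (R -> P) = not False = True
Q and P = False and False = False
not (R -> P) xor (Q and P) = True xor False = True
not (not (R -> P) xor (Q and P)) = not True = False
Thus (B) is false.

(C): Formalization: R iff ((not P -> not Q) -> P)

not P = not False = True
not Q = not False = True
not P -> not Q = True -> True = True
(not P -> not Q) -> P = True -> False = False
R iff ((not P -> not Q) -> P) = True iff False = False
Thus (C) is false.

Count: 1.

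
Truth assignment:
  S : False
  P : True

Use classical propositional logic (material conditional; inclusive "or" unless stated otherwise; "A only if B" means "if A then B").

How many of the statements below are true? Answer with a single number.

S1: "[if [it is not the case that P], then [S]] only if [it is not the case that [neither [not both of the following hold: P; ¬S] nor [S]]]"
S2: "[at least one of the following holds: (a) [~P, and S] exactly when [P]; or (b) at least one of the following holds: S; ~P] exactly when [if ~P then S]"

S1: Formalization: (¬P → S) → ¬((P ↑ ¬S) ↓ S)

¬P = ¬T = F
¬P → S = F → F = T
¬S = ¬F = T
P ↑ ¬S = T ↑ T = F
(P ↑ ¬S) ↓ S = F ↓ F = T
¬((P ↑ ¬S) ↓ S) = ¬T = F
(¬P → S) → ¬((P ↑ ¬S) ↓ S) = T → F = F
Thus S1 is false.

S2: Formalization: (((¬P ∧ S) ↔ P) ∨ (S ∨ ¬P)) ↔ (¬P → S)

¬P = ¬T = F
¬P ∧ S = F ∧ F = F
(¬P ∧ S) ↔ P = F ↔ T = F
¬P = ¬T = F
S ∨ ¬P = F ∨ F = F
((¬P ∧ S) ↔ P) ∨ (S ∨ ¬P) = F ∨ F = F
¬P = ¬T = F
¬P → S = F → F = T
(((¬P ∧ S) ↔ P) ∨ (S ∨ ¬P)) ↔ (¬P → S) = F ↔ T = F
Hence S2 is false.

True statements: 0 (none).

0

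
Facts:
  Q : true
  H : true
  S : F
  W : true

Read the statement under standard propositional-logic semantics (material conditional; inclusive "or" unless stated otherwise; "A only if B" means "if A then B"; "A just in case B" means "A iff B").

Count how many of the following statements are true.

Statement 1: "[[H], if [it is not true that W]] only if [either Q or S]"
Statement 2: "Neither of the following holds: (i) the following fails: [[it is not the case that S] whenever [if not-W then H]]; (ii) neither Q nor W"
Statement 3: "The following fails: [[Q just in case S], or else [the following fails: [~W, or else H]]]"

Statement 1: Formalization: (~W -> H) -> (Q | S)

~W = ~T = F
~W -> H = F -> T = T
Q | S = T | F = T
(~W -> H) -> (Q | S) = T -> T = T
Hence Statement 1 is true.

Statement 2: Parsed as ~((~W -> H) -> ~S) nor (Q nor W)

~W = ~T = F
~W -> H = F -> T = T
~S = ~F = T
(~W -> H) -> ~S = T -> T = T
~((~W -> H) -> ~S) = ~T = F
Q nor W = T nor T = F
~((~W -> H) -> ~S) nor (Q nor W) = F nor F = T
Thus Statement 2 is true.

Statement 3: Formalization: ~((Q <-> S) | ~(~W | H))

Q <-> S = T <-> F = F
~W = ~T = F
~W | H = F | T = T
~(~W | H) = ~T = F
(Q <-> S) | ~(~W | H) = F | F = F
~((Q <-> S) | ~(~W | H)) = ~F = T
Hence Statement 3 is true.

Count: 3.

3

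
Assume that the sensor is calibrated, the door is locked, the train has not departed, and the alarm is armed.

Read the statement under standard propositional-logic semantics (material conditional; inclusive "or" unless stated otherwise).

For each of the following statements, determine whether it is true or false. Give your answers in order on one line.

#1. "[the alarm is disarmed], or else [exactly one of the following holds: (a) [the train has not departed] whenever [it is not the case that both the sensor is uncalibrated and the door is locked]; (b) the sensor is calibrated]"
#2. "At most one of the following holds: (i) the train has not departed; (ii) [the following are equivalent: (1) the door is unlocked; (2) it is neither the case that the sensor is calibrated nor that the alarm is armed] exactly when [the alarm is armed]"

Let S = "the alarm is armed" (True), P = "the sensor is calibrated" (True), Q = "the door is locked" (True), R = "the train has departed" (False).

#1: Parsed as not S or (((not P nand Q) -> not R) xor P)

not S = not True = False
not P = not True = False
not P nand Q = False nand True = True
not R = not False = True
(not P nand Q) -> not R = True -> True = True
((not P nand Q) -> not R) xor P = True xor True = False
not S or (((not P nand Q) -> not R) xor P) = False or False = False
Thus #1 is false.

#2: In symbols: not R nand ((not Q iff (P nor S)) iff S)

not R = not False = True
not Q = not True = False
P nor S = True nor True = False
not Q iff (P nor S) = False iff False = True
(not Q iff (P nor S)) iff S = True iff True = True
not R nand ((not Q iff (P nor S)) iff S) = True nand True = False
So #2 is false.

#1 F, #2 F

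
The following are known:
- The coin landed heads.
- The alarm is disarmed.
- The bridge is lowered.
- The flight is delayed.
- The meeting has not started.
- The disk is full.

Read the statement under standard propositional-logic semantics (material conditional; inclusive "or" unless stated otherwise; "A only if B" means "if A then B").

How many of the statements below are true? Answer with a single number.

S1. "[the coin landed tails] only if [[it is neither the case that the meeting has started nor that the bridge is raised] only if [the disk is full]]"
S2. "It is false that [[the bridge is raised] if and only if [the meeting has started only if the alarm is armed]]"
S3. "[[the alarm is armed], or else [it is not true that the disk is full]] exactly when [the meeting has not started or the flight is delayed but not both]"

3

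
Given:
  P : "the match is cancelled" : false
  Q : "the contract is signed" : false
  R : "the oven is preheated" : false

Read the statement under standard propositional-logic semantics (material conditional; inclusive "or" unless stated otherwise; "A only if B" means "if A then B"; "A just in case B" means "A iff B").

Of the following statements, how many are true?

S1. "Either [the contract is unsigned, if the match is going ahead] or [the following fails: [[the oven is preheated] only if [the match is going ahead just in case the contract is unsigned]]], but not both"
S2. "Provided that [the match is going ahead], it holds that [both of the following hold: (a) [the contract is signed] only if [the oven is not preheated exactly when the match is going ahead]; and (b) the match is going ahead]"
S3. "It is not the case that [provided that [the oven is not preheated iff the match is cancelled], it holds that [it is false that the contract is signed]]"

S1: Parsed as (~P -> ~Q) xor ~(R -> (~P <-> ~Q))

~P = ~F = T
~Q = ~F = T
~P -> ~Q = T -> T = T
~P = ~F = T
~Q = ~F = T
~P <-> ~Q = T <-> T = T
R -> (~P <-> ~Q) = F -> T = T
~(R -> (~P <-> ~Q)) = ~T = F
(~P -> ~Q) xor ~(R -> (~P <-> ~Q)) = T xor F = T
Thus S1 is true.

S2: In symbols: ~P -> ((Q -> (~R <-> ~P)) & ~P)

~P = ~F = T
~R = ~F = T
~P = ~F = T
~R <-> ~P = T <-> T = T
Q -> (~R <-> ~P) = F -> T = T
~P = ~F = T
(Q -> (~R <-> ~P)) & ~P = T & T = T
~P -> ((Q -> (~R <-> ~P)) & ~P) = T -> T = T
So S2 is true.

S3: This is ~((~R <-> P) -> ~Q).

~R = ~F = T
~R <-> P = T <-> F = F
~Q = ~F = T
(~R <-> P) -> ~Q = F -> T = T
~((~R <-> P) -> ~Q) = ~T = F
Hence S3 is false.

2 of the 3 statements are true (S1, S2).

2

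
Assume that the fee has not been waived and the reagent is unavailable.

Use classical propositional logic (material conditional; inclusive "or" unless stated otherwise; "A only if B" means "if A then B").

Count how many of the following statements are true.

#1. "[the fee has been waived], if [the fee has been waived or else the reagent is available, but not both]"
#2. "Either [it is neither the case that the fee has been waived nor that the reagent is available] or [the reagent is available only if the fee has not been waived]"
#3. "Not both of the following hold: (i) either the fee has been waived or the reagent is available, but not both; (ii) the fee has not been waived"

3

Let P = "the fee has been waived" (F), Q = "the reagent is available" (F).

#1: Formalization: (P xor Q) -> P

P xor Q = F xor F = F
(P xor Q) -> P = F -> F = T
Hence #1 is true.

#2: This is (P nor Q) | (Q -> ~P).

P nor Q = F nor F = T
~P = ~F = T
Q -> ~P = F -> T = T
(P nor Q) | (Q -> ~P) = T | T = T
Hence #2 is true.

#3: In symbols: (P xor Q) nand ~P

P xor Q = F xor F = F
~P = ~F = T
(P xor Q) nand ~P = F nand T = T
Hence #3 is true.

True statements: 3 (#1, #2, #3).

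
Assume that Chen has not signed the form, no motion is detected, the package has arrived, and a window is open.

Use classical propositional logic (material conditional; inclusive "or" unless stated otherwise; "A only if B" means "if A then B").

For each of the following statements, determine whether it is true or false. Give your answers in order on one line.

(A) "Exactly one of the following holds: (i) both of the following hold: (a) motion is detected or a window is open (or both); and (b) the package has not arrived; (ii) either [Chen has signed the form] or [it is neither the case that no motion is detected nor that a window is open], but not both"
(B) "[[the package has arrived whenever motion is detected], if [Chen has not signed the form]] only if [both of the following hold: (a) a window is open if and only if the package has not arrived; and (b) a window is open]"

(A) False / (B) False

Let Q = "motion is detected" (False), S = "a window is open" (True), R = "the package has arrived" (True), P = "Chen has signed the form" (False).

(A): This is ((Q or S) and not R) xor (P xor (not Q nor S)).

Q or S = False or True = True
not R = not True = False
(Q or S) and not R = True and False = False
not Q = not False = True
not Q nor S = True nor True = False
P xor (not Q nor S) = False xor False = False
((Q or S) and not R) xor (P xor (not Q nor S)) = False xor False = False
Thus (A) is false.

(B): This is (not P -> (Q -> R)) -> ((S iff not R) and S).

not P = not False = True
Q -> R = False -> True = True
not P -> (Q -> R) = True -> True = True
not R = not True = False
S iff not R = True iff False = False
(S iff not R) and S = False and True = False
(not P -> (Q -> R)) -> ((S iff not R) and S) = True -> False = False
Hence (B) is false.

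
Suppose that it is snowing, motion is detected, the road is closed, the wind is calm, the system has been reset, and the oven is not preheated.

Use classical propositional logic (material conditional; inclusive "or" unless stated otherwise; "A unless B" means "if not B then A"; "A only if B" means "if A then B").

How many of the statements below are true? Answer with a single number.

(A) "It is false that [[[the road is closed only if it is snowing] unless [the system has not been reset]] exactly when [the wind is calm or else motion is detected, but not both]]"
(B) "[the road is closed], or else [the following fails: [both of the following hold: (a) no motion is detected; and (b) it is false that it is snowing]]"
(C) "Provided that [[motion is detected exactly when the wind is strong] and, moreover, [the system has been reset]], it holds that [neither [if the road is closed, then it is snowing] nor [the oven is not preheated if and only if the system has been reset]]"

3

Let R = "the road is closed" (T), P = "it is snowing" (T), U = "the system has been reset" (T), S = "the wind is strong" (F), Q = "motion is detected" (T), V = "the oven is preheated" (F).

(A): Formalization: ¬(((R → P) ∨ ¬U) ↔ (¬S ⊕ Q))

R → P = T → T = T
¬U = ¬T = F
(R → P) ∨ ¬U = T ∨ F = T
¬S = ¬F = T
¬S ⊕ Q = T ⊕ T = F
((R → P) ∨ ¬U) ↔ (¬S ⊕ Q) = T ↔ F = F
¬(((R → P) ∨ ¬U) ↔ (¬S ⊕ Q)) = ¬F = T
Hence (A) is true.

(B): In symbols: R ∨ ¬(¬Q ∧ ¬P)

¬Q = ¬T = F
¬P = ¬T = F
¬Q ∧ ¬P = F ∧ F = F
¬(¬Q ∧ ¬P) = ¬F = T
R ∨ ¬(¬Q ∧ ¬P) = T ∨ T = T
So (B) is true.

(C): This is ((Q ↔ S) ∧ U) → ((R → P) ↓ (¬V ↔ U)).

Q ↔ S = T ↔ F = F
(Q ↔ S) ∧ U = F ∧ T = F
R → P = T → T = T
¬V = ¬F = T
¬V ↔ U = T ↔ T = T
(R → P) ↓ (¬V ↔ U) = T ↓ T = F
((Q ↔ S) ∧ U) → ((R → P) ↓ (¬V ↔ U)) = F → F = T
So (C) is true.

Count: 3.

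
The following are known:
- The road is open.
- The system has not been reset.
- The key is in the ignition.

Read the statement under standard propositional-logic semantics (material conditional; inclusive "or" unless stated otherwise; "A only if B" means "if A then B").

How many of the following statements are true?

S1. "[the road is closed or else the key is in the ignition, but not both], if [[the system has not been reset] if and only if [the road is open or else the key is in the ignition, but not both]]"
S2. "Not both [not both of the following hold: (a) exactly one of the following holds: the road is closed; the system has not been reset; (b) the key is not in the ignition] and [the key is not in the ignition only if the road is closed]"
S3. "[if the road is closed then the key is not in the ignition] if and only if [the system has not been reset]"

Let U = "the system has been reset" (F), K = "the road is closed" (F), V = "the key is in the ignition" (T).

S1: In symbols: (¬U ↔ (¬K ⊕ V)) → (K ⊕ V)

¬U = ¬F = T
¬K = ¬F = T
¬K ⊕ V = T ⊕ T = F
¬U ↔ (¬K ⊕ V) = T ↔ F = F
K ⊕ V = F ⊕ T = T
(¬U ↔ (¬K ⊕ V)) → (K ⊕ V) = F → T = T
Thus S1 is true.

S2: Parsed as ((K ⊕ ¬U) ↑ ¬V) ↑ (¬V → K)

¬U = ¬F = T
K ⊕ ¬U = F ⊕ T = T
¬V = ¬T = F
(K ⊕ ¬U) ↑ ¬V = T ↑ F = T
¬V = ¬T = F
¬V → K = F → F = T
((K ⊕ ¬U) ↑ ¬V) ↑ (¬V → K) = T ↑ T = F
Thus S2 is false.

S3: Formalization: (K → ¬V) ↔ ¬U

¬V = ¬T = F
K → ¬V = F → F = T
¬U = ¬F = T
(K → ¬V) ↔ ¬U = T ↔ T = T
Thus S3 is true.

True statements: 2 (S1, S3).

2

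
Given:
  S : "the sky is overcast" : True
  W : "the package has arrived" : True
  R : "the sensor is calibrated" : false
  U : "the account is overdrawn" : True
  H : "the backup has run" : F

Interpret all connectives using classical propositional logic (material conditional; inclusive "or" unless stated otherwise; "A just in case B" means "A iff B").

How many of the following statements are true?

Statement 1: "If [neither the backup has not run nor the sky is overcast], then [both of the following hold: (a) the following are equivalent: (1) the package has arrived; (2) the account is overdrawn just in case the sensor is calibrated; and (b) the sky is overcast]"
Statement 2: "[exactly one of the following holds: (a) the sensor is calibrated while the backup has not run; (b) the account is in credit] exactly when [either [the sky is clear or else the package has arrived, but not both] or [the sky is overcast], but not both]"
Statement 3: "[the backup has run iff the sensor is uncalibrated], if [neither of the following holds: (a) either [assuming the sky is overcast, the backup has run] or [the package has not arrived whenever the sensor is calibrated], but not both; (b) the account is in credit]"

3

Statement 1: This is (not H nor S) -> ((W iff (U iff R)) and S).

not H = not False = True
not H nor S = True nor True = False
U iff R = True iff False = False
W iff (U iff R) = True iff False = False
(W iff (U iff R)) and S = False and True = False
(not H nor S) -> ((W iff (U iff R)) and S) = False -> False = True
Thus Statement 1 is true.

Statement 2: Formalization: ((R and not H) xor not U) iff ((not S xor W) xor S)

not H = not False = True
R and not H = False and True = False
not U = not True = False
(R and not H) xor not U = False xor False = False
not S = not True = False
not S xor W = False xor True = True
(not S xor W) xor S = True xor True = False
((R and not H) xor not U) iff ((not S xor W) xor S) = False iff False = True
Thus Statement 2 is true.

Statement 3: This is (((S -> H) xor (R -> not W)) nor not U) -> (H iff not R).

S -> H = True -> False = False
not W = not True = False
R -> not W = False -> False = True
(S -> H) xor (R -> not W) = False xor True = True
not U = not True = False
((S -> H) xor (R -> not W)) nor not U = True nor False = False
not R = not False = True
H iff not R = False iff True = False
(((S -> H) xor (R -> not W)) nor not U) -> (H iff not R) = False -> False = True
Hence Statement 3 is true.

Count: 3.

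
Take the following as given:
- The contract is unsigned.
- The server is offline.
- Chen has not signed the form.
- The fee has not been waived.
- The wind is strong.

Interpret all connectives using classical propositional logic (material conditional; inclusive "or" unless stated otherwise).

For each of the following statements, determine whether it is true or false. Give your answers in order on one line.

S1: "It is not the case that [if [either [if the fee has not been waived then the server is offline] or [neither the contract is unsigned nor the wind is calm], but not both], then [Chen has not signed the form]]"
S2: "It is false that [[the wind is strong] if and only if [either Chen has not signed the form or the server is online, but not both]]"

Let D = "the fee has been waived" (F), K = "the server is online" (F), U = "the contract is signed" (F), P = "the wind is strong" (T), G = "Chen has signed the form" (F).

S1: Parsed as ~(((~D -> ~K) xor (~U nor ~P)) -> ~G)

~D = ~F = T
~K = ~F = T
~D -> ~K = T -> T = T
~U = ~F = T
~P = ~T = F
~U nor ~P = T nor F = F
(~D -> ~K) xor (~U nor ~P) = T xor F = T
~G = ~F = T
((~D -> ~K) xor (~U nor ~P)) -> ~G = T -> T = T
~(((~D -> ~K) xor (~U nor ~P)) -> ~G) = ~T = F
Thus S1 is false.

S2: This is ~(P <-> (~G xor K)).

~G = ~F = T
~G xor K = T xor F = T
P <-> (~G xor K) = T <-> T = T
~(P <-> (~G xor K)) = ~T = F
Hence S2 is false.

S1 false; S2 false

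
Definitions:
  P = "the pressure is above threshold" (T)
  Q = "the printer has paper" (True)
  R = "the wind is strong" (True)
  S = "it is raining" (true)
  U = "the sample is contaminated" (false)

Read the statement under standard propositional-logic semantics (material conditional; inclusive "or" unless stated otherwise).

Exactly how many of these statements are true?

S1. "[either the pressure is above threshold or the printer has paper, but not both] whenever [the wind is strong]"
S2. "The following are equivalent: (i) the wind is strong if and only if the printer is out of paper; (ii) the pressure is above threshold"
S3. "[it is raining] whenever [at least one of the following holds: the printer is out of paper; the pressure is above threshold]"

1

S1: Formalization: R -> (P xor Q)

P xor Q = True xor True = False
R -> (P xor Q) = True -> False = False
Thus S1 is false.

S2: Formalization: (R iff not Q) iff P

not Q = not True = False
R iff not Q = True iff False = False
(R iff not Q) iff P = False iff True = False
Hence S2 is false.

S3: Parsed as (not Q or P) -> S

not Q = not True = False
not Q or P = False or True = True
(not Q or P) -> S = True -> True = True
So S3 is true.

True statements: 1 (S3).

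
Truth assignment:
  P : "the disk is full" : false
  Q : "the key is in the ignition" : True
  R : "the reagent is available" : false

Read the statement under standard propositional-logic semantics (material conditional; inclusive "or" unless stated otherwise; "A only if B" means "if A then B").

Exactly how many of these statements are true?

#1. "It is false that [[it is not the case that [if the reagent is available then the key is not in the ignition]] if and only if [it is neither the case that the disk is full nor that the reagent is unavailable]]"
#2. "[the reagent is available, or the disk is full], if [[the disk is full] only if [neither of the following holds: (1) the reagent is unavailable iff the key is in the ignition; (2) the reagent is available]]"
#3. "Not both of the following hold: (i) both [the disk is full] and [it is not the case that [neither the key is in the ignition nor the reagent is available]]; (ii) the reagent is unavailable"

1

#1: This is not (not (R -> not Q) iff (P nor not R)).

not Q = not True = False
R -> not Q = False -> False = True
not (R -> not Q) = not True = False
not R = not False = True
P nor not R = False nor True = False
not (R -> not Q) iff (P nor not R) = False iff False = True
not (not (R -> not Q) iff (P nor not R)) = not True = False
Hence #1 is false.

#2: Formalization: (P -> ((not R iff Q) nor R)) -> (R or P)

not R = not False = True
not R iff Q = True iff True = True
(not R iff Q) nor R = True nor False = False
P -> ((not R iff Q) nor R) = False -> False = True
R or P = False or False = False
(P -> ((not R iff Q) nor R)) -> (R or P) = True -> False = False
Thus #2 is false.

#3: This is (P and not (Q nor R)) nand not R.

Q nor R = True nor False = False
not (Q nor R) = not False = True
P and not (Q nor R) = False and True = False
not R = not False = True
(P and not (Q nor R)) nand not R = False nand True = True
So #3 is true.

True statements: 1 (#3).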